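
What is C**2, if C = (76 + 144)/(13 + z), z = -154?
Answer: 48400/19881 ≈ 2.4345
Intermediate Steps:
C = -220/141 (C = (76 + 144)/(13 - 154) = 220/(-141) = 220*(-1/141) = -220/141 ≈ -1.5603)
C**2 = (-220/141)**2 = 48400/19881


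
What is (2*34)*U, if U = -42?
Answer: -2856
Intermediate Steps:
(2*34)*U = (2*34)*(-42) = 68*(-42) = -2856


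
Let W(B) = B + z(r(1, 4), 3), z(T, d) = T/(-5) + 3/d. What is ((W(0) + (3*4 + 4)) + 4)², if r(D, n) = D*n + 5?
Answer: 9216/25 ≈ 368.64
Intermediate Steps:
r(D, n) = 5 + D*n
z(T, d) = 3/d - T/5 (z(T, d) = T*(-⅕) + 3/d = -T/5 + 3/d = 3/d - T/5)
W(B) = -⅘ + B (W(B) = B + (3/3 - (5 + 1*4)/5) = B + (3*(⅓) - (5 + 4)/5) = B + (1 - ⅕*9) = B + (1 - 9/5) = B - ⅘ = -⅘ + B)
((W(0) + (3*4 + 4)) + 4)² = (((-⅘ + 0) + (3*4 + 4)) + 4)² = ((-⅘ + (12 + 4)) + 4)² = ((-⅘ + 16) + 4)² = (76/5 + 4)² = (96/5)² = 9216/25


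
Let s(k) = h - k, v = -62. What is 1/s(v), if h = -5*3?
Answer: 1/47 ≈ 0.021277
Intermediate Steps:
h = -15
s(k) = -15 - k
1/s(v) = 1/(-15 - 1*(-62)) = 1/(-15 + 62) = 1/47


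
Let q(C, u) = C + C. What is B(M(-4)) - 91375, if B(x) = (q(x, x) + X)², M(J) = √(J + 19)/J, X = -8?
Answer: -365229/4 + 8*√15 ≈ -91276.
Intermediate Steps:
q(C, u) = 2*C
M(J) = √(19 + J)/J
B(x) = (-8 + 2*x)² (B(x) = (2*x - 8)² = (-8 + 2*x)²)
B(M(-4)) - 91375 = 4*(-4 + √(19 - 4)/(-4))² - 91375 = 4*(-4 - √15/4)² - 91375 = -91375 + 4*(-4 - √15/4)²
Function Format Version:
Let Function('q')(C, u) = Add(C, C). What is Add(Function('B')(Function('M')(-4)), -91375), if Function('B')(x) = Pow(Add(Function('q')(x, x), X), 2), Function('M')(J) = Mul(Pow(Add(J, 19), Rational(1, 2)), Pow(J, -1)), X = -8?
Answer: Add(Rational(-365229, 4), Mul(8, Pow(15, Rational(1, 2)))) ≈ -91276.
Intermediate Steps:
Function('q')(C, u) = Mul(2, C)
Function('M')(J) = Mul(Pow(J, -1), Pow(Add(19, J), Rational(1, 2))) (Function('M')(J) = Mul(Pow(Add(19, J), Rational(1, 2)), Pow(J, -1)) = Mul(Pow(J, -1), Pow(Add(19, J), Rational(1, 2))))
Function('B')(x) = Pow(Add(-8, Mul(2, x)), 2) (Function('B')(x) = Pow(Add(Mul(2, x), -8), 2) = Pow(Add(-8, Mul(2, x)), 2))
Add(Function('B')(Function('M')(-4)), -91375) = Add(Mul(4, Pow(Add(-4, Mul(Pow(-4, -1), Pow(Add(19, -4), Rational(1, 2)))), 2)), -91375) = Add(Mul(4, Pow(Add(-4, Mul(Rational(-1, 4), Pow(15, Rational(1, 2)))), 2)), -91375) = Add(-91375, Mul(4, Pow(Add(-4, Mul(Rational(-1, 4), Pow(15, Rational(1, 2)))), 2)))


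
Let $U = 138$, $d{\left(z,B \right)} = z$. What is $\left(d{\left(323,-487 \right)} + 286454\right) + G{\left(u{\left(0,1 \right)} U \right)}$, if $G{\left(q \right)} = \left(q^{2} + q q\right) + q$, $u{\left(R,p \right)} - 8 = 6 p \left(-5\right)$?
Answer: $18718333$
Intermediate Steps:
$u{\left(R,p \right)} = 8 - 30 p$ ($u{\left(R,p \right)} = 8 + 6 p \left(-5\right) = 8 - 30 p$)
$G{\left(q \right)} = q + 2 q^{2}$ ($G{\left(q \right)} = \left(q^{2} + q^{2}\right) + q = 2 q^{2} + q = q + 2 q^{2}$)
$\left(d{\left(323,-487 \right)} + 286454\right) + G{\left(u{\left(0,1 \right)} U \right)} = \left(323 + 286454\right) + \left(8 - 30\right) 138 \left(1 + 2 \left(8 - 30\right) 138\right) = 286777 + \left(8 - 30\right) 138 \left(1 + 2 \left(8 - 30\right) 138\right) = 286777 + \left(-22\right) 138 \left(1 + 2 \left(\left(-22\right) 138\right)\right) = 286777 - 3036 \left(1 + 2 \left(-3036\right)\right) = 286777 - 3036 \left(1 - 6072\right) = 286777 - -18431556 = 286777 + 18431556 = 18718333$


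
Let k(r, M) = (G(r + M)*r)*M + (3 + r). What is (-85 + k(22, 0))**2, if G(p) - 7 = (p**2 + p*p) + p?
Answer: 3600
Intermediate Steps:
G(p) = 7 + p + 2*p**2 (G(p) = 7 + ((p**2 + p*p) + p) = 7 + ((p**2 + p**2) + p) = 7 + (2*p**2 + p) = 7 + (p + 2*p**2) = 7 + p + 2*p**2)
k(r, M) = 3 + r + M*r*(7 + M + r + 2*(M + r)**2) (k(r, M) = ((7 + (r + M) + 2*(r + M)**2)*r)*M + (3 + r) = ((7 + (M + r) + 2*(M + r)**2)*r)*M + (3 + r) = ((7 + M + r + 2*(M + r)**2)*r)*M + (3 + r) = (r*(7 + M + r + 2*(M + r)**2))*M + (3 + r) = M*r*(7 + M + r + 2*(M + r)**2) + (3 + r) = 3 + r + M*r*(7 + M + r + 2*(M + r)**2))
(-85 + k(22, 0))**2 = (-85 + (3 + 22 + 0*22*(7 + 0 + 22 + 2*(0 + 22)**2)))**2 = (-85 + (3 + 22 + 0*22*(7 + 0 + 22 + 2*22**2)))**2 = (-85 + (3 + 22 + 0*22*(7 + 0 + 22 + 2*484)))**2 = (-85 + (3 + 22 + 0*22*(7 + 0 + 22 + 968)))**2 = (-85 + (3 + 22 + 0*22*997))**2 = (-85 + (3 + 22 + 0))**2 = (-85 + 25)**2 = (-60)**2 = 3600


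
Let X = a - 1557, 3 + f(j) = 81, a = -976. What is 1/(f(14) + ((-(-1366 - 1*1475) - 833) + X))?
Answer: -1/447 ≈ -0.0022371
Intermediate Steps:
f(j) = 78 (f(j) = -3 + 81 = 78)
X = -2533 (X = -976 - 1557 = -2533)
1/(f(14) + ((-(-1366 - 1*1475) - 833) + X)) = 1/(78 + ((-(-1366 - 1*1475) - 833) - 2533)) = 1/(78 + ((-(-1366 - 1475) - 833) - 2533)) = 1/(78 + ((-1*(-2841) - 833) - 2533)) = 1/(78 + ((2841 - 833) - 2533)) = 1/(78 + (2008 - 2533)) = 1/(78 - 525) = 1/(-447) = -1/447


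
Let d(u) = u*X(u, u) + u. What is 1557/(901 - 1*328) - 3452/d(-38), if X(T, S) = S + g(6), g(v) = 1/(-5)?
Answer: 92908/337497 ≈ 0.27529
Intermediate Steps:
g(v) = -1/5
X(T, S) = -1/5 + S (X(T, S) = S - 1/5 = -1/5 + S)
d(u) = u + u*(-1/5 + u) (d(u) = u*(-1/5 + u) + u = u + u*(-1/5 + u))
1557/(901 - 1*328) - 3452/d(-38) = 1557/(901 - 1*328) - 3452*(-5/(38*(4 + 5*(-38)))) = 1557/(901 - 328) - 3452*(-5/(38*(4 - 190))) = 1557/573 - 3452/((1/5)*(-38)*(-186)) = 1557*(1/573) - 3452/7068/5 = 519/191 - 3452*5/7068 = 519/191 - 4315/1767 = 92908/337497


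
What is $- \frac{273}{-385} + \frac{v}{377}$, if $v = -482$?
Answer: $- \frac{11807}{20735} \approx -0.56942$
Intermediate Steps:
$- \frac{273}{-385} + \frac{v}{377} = - \frac{273}{-385} - \frac{482}{377} = \left(-273\right) \left(- \frac{1}{385}\right) - \frac{482}{377} = \frac{39}{55} - \frac{482}{377} = - \frac{11807}{20735}$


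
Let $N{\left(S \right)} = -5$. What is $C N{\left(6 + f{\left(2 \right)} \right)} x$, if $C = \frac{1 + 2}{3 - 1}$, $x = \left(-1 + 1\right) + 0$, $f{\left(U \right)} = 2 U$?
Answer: $0$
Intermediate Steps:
$x = 0$ ($x = 0 + 0 = 0$)
$C = \frac{3}{2} \approx 1.5$
$C N{\left(6 + f{\left(2 \right)} \right)} x = \frac{3}{2} \left(-5\right) 0 = \left(- \frac{15}{2}\right) 0 = 0$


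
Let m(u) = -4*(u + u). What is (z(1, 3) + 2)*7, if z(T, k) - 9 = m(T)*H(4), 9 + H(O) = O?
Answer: 357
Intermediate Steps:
H(O) = -9 + O
m(u) = -8*u
z(T, k) = 9 + 40*T (z(T, k) = 9 + (-8*T)*(-9 + 4) = 9 - 8*T*(-5) = 9 + 40*T)
(z(1, 3) + 2)*7 = ((9 + 40*1) + 2)*7 = ((9 + 40) + 2)*7 = (49 + 2)*7 = 51*7 = 357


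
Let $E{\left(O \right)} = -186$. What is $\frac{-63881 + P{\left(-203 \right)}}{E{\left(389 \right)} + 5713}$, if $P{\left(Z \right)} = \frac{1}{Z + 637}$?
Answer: $- \frac{27724353}{2398718} \approx -11.558$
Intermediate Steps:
$P{\left(Z \right)} = \frac{1}{637 + Z}$
$\frac{-63881 + P{\left(-203 \right)}}{E{\left(389 \right)} + 5713} = \frac{-63881 + \frac{1}{637 - 203}}{-186 + 5713} = \frac{-63881 + \frac{1}{434}}{5527} = \left(-63881 + \frac{1}{434}\right) \frac{1}{5527} = \left(- \frac{27724353}{434}\right) \frac{1}{5527} = - \frac{27724353}{2398718}$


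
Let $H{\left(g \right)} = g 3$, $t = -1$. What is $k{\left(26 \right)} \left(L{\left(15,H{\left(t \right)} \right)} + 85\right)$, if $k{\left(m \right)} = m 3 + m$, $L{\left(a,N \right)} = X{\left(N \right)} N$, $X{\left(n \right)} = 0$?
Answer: $8840$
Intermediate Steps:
$H{\left(g \right)} = 3 g$
$L{\left(a,N \right)} = 0$ ($L{\left(a,N \right)} = 0 N = 0$)
$k{\left(m \right)} = 4 m$ ($k{\left(m \right)} = 3 m + m = 4 m$)
$k{\left(26 \right)} \left(L{\left(15,H{\left(t \right)} \right)} + 85\right) = 4 \cdot 26 \left(0 + 85\right) = 104 \cdot 85 = 8840$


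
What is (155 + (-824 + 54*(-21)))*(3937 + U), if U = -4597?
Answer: 1189980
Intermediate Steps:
(155 + (-824 + 54*(-21)))*(3937 + U) = (155 + (-824 + 54*(-21)))*(3937 - 4597) = (155 + (-824 - 1134))*(-660) = (155 - 1958)*(-660) = -1803*(-660) = 1189980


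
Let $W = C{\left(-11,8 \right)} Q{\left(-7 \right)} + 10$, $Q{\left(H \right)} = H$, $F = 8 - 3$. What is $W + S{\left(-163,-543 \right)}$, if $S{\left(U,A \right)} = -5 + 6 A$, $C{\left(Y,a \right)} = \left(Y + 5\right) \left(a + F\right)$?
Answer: $-2707$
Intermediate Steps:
$F = 5$ ($F = 8 - 3 = 5$)
$C{\left(Y,a \right)} = \left(5 + Y\right) \left(5 + a\right)$ ($C{\left(Y,a \right)} = \left(Y + 5\right) \left(a + 5\right) = \left(5 + Y\right) \left(5 + a\right)$)
$W = 556$ ($W = \left(25 + 5 \left(-11\right) + 5 \cdot 8 - 88\right) \left(-7\right) + 10 = \left(25 - 55 + 40 - 88\right) \left(-7\right) + 10 = \left(-78\right) \left(-7\right) + 10 = 546 + 10 = 556$)
$W + S{\left(-163,-543 \right)} = 556 + \left(-5 + 6 \left(-543\right)\right) = 556 - 3263 = -2707$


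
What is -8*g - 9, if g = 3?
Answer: -33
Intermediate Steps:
-8*g - 9 = -8*3 - 9 = -24 - 9 = -33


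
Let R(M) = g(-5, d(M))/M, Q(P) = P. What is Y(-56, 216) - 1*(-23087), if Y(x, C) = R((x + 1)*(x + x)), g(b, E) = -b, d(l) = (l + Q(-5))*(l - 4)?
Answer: 28443185/1232 ≈ 23087.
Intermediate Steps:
d(l) = (-5 + l)*(-4 + l) (d(l) = (l - 5)*(l - 4) = (-5 + l)*(-4 + l))
R(M) = 5/M (R(M) = (-1*(-5))/M = 5/M)
Y(x, C) = 5/(2*x*(1 + x)) (Y(x, C) = 5/(((x + 1)*(x + x))) = 5/(((1 + x)*(2*x))) = 5/((2*x*(1 + x))) = 5*(1/(2*x*(1 + x))) = 5/(2*x*(1 + x)))
Y(-56, 216) - 1*(-23087) = (5/2)/(-56*(1 - 56)) - 1*(-23087) = (5/2)*(-1/56)/(-55) + 23087 = (5/2)*(-1/56)*(-1/55) + 23087 = 1/1232 + 23087 = 28443185/1232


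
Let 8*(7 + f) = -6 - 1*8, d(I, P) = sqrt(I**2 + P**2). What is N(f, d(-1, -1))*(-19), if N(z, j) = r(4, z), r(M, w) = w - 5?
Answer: 1045/4 ≈ 261.25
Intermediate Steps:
r(M, w) = -5 + w
f = -35/4 (f = -7 + (-6 - 1*8)/8 = -7 + (-6 - 8)/8 = -7 + (1/8)*(-14) = -7 - 7/4 = -35/4 ≈ -8.7500)
N(z, j) = -5 + z
N(f, d(-1, -1))*(-19) = (-5 - 35/4)*(-19) = -55/4*(-19) = 1045/4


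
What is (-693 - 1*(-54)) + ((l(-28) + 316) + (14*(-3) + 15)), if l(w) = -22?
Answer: -372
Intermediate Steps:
(-693 - 1*(-54)) + ((l(-28) + 316) + (14*(-3) + 15)) = (-693 - 1*(-54)) + ((-22 + 316) + (14*(-3) + 15)) = (-693 + 54) + (294 + (-42 + 15)) = -639 + (294 - 27) = -639 + 267 = -372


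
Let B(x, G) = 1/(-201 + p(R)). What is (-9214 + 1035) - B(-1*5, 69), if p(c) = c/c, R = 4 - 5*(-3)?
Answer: -1635799/200 ≈ -8179.0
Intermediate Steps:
R = 19 (R = 4 + 15 = 19)
p(c) = 1
B(x, G) = -1/200 (B(x, G) = 1/(-201 + 1) = 1/(-200) = -1/200)
(-9214 + 1035) - B(-1*5, 69) = (-9214 + 1035) - 1*(-1/200) = -8179 + 1/200 = -1635799/200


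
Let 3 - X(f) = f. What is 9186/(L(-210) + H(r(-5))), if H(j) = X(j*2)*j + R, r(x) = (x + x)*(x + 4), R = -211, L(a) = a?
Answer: -3062/197 ≈ -15.543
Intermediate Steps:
X(f) = 3 - f
r(x) = 2*x*(4 + x) (r(x) = (2*x)*(4 + x) = 2*x*(4 + x))
H(j) = -211 + j*(3 - 2*j) (H(j) = (3 - j*2)*j - 211 = (3 - 2*j)*j - 211 = j*(3 - 2*j) - 211 = -211 + j*(3 - 2*j))
9186/(L(-210) + H(r(-5))) = 9186/(-210 + (-211 - 2*(-5)*(4 - 5)*(-3 + 2*(2*(-5)*(4 - 5))))) = 9186/(-210 + (-211 - 2*(-5)*(-1)*(-3 + 2*(2*(-5)*(-1))))) = 9186/(-210 + (-211 - 1*10*(-3 + 2*10))) = 9186/(-210 + (-211 - 1*10*(-3 + 20))) = 9186/(-210 + (-211 - 1*10*17)) = 9186/(-210 + (-211 - 170)) = 9186/(-210 - 381) = 9186/(-591) = 9186*(-1/591) = -3062/197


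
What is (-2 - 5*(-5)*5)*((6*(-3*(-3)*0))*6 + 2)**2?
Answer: 492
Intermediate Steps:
(-2 - 5*(-5)*5)*((6*(-3*(-3)*0))*6 + 2)**2 = (-2 + 25*5)*((6*(9*0))*6 + 2)**2 = (-2 + 125)*((6*0)*6 + 2)**2 = 123*(0*6 + 2)**2 = 123*(0 + 2)**2 = 123*2**2 = 123*4 = 492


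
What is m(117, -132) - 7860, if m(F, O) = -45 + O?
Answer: -8037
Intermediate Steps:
m(117, -132) - 7860 = (-45 - 132) - 7860 = -177 - 7860 = -8037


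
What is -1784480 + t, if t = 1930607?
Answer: 146127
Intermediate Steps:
-1784480 + t = -1784480 + 1930607 = 146127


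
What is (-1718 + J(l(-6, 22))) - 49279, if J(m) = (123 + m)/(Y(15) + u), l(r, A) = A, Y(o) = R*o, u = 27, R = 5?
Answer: -5201549/102 ≈ -50996.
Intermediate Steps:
Y(o) = 5*o
J(m) = 41/34 + m/102 (J(m) = (123 + m)/(5*15 + 27) = (123 + m)/(75 + 27) = (123 + m)/102 = (123 + m)*(1/102) = 41/34 + m/102)
(-1718 + J(l(-6, 22))) - 49279 = (-1718 + (41/34 + (1/102)*22)) - 49279 = (-1718 + (41/34 + 11/51)) - 49279 = (-1718 + 145/102) - 49279 = -175091/102 - 49279 = -5201549/102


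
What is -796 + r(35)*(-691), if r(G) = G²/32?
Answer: -871947/32 ≈ -27248.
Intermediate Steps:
r(G) = G²/32 (r(G) = G²*(1/32) = G²/32)
-796 + r(35)*(-691) = -796 + ((1/32)*35²)*(-691) = -796 + ((1/32)*1225)*(-691) = -796 + (1225/32)*(-691) = -796 - 846475/32 = -871947/32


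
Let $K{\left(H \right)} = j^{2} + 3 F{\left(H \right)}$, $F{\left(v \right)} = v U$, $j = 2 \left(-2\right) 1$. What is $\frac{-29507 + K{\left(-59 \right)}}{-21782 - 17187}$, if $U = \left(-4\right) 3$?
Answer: $\frac{27367}{38969} \approx 0.70228$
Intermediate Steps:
$U = -12$
$j = -4$ ($j = \left(-4\right) 1 = -4$)
$F{\left(v \right)} = - 12 v$ ($F{\left(v \right)} = v \left(-12\right) = - 12 v$)
$K{\left(H \right)} = 16 - 36 H$ ($K{\left(H \right)} = \left(-4\right)^{2} + 3 \left(- 12 H\right) = 16 - 36 H$)
$\frac{-29507 + K{\left(-59 \right)}}{-21782 - 17187} = \frac{-29507 + \left(16 - -2124\right)}{-21782 - 17187} = \frac{-29507 + \left(16 + 2124\right)}{-38969} = \left(-29507 + 2140\right) \left(- \frac{1}{38969}\right) = \left(-27367\right) \left(- \frac{1}{38969}\right) = \frac{27367}{38969}$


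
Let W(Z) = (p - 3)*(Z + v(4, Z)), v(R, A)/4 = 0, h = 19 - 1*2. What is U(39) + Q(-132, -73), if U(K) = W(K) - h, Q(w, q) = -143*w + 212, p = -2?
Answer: 18876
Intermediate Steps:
h = 17 (h = 19 - 2 = 17)
Q(w, q) = 212 - 143*w
v(R, A) = 0 (v(R, A) = 4*0 = 0)
W(Z) = -5*Z (W(Z) = (-2 - 3)*(Z + 0) = -5*Z)
U(K) = -17 - 5*K (U(K) = -5*K - 1*17 = -5*K - 17 = -17 - 5*K)
U(39) + Q(-132, -73) = (-17 - 5*39) + (212 - 143*(-132)) = (-17 - 195) + (212 + 18876) = -212 + 19088 = 18876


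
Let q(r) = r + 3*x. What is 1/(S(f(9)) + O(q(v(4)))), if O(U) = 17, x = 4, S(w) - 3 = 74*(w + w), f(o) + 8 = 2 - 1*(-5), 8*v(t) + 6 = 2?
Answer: -1/128 ≈ -0.0078125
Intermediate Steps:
v(t) = -1/2 (v(t) = -3/4 + (1/8)*2 = -3/4 + 1/4 = -1/2)
f(o) = -1 (f(o) = -8 + (2 - 1*(-5)) = -8 + (2 + 5) = -8 + 7 = -1)
S(w) = 3 + 148*w (S(w) = 3 + 74*(w + w) = 3 + 74*(2*w) = 3 + 148*w)
q(r) = 12 + r (q(r) = r + 3*4 = r + 12 = 12 + r)
1/(S(f(9)) + O(q(v(4)))) = 1/((3 + 148*(-1)) + 17) = 1/((3 - 148) + 17) = 1/(-145 + 17) = 1/(-128) = -1/128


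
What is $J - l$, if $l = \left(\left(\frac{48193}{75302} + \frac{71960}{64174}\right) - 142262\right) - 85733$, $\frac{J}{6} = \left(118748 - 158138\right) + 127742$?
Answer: $\frac{1831745456991567}{2416215274} \approx 7.5811 \cdot 10^{5}$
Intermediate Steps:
$J = 530112$ ($J = 6 \left(\left(118748 - 158138\right) + 127742\right) = 6 \left(-39390 + 127742\right) = 6 \cdot 88352 = 530112$)
$l = - \frac{550880745660879}{2416215274}$ ($l = \left(\left(48193 \cdot \frac{1}{75302} + 71960 \cdot \frac{1}{64174}\right) - 142262\right) - 85733 = \left(\left(\frac{48193}{75302} + \frac{35980}{32087}\right) - 142262\right) - 85733 = \left(\frac{4255734751}{2416215274} - 142262\right) - 85733 = - \frac{343731361575037}{2416215274} - 85733 = - \frac{550880745660879}{2416215274} \approx -2.2799 \cdot 10^{5}$)
$J - l = 530112 - - \frac{550880745660879}{2416215274} = 530112 + \frac{550880745660879}{2416215274} = \frac{1831745456991567}{2416215274}$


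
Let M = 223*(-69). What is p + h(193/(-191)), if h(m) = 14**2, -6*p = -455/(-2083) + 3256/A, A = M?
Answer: 37691899459/192306726 ≈ 196.00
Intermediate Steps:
M = -15387
A = -15387
p = -218837/192306726 (p = -(-455/(-2083) + 3256/(-15387))/6 = -(-455*(-1/2083) + 3256*(-1/15387))/6 = -(455/2083 - 3256/15387)/6 = -1/6*218837/32051121 = -218837/192306726 ≈ -0.0011380)
h(m) = 196
p + h(193/(-191)) = -218837/192306726 + 196 = 37691899459/192306726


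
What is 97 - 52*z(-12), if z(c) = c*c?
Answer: -7391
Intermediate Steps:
z(c) = c²
97 - 52*z(-12) = 97 - 52*(-12)² = 97 - 52*144 = 97 - 7488 = -7391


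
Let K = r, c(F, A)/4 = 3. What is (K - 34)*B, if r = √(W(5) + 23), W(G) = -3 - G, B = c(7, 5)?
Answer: -408 + 12*√15 ≈ -361.52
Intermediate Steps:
c(F, A) = 12 (c(F, A) = 4*3 = 12)
B = 12
r = √15 (r = √((-3 - 1*5) + 23) = √((-3 - 5) + 23) = √(-8 + 23) = √15 ≈ 3.8730)
K = √15 ≈ 3.8730
(K - 34)*B = (√15 - 34)*12 = (-34 + √15)*12 = -408 + 12*√15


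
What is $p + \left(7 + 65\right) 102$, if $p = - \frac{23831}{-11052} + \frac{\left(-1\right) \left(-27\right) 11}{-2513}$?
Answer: $\frac{204026481403}{27773676} \approx 7346.0$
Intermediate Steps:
$p = \frac{56604859}{27773676}$ ($p = \left(-23831\right) \left(- \frac{1}{11052}\right) + 27 \cdot 11 \left(- \frac{1}{2513}\right) = \frac{23831}{11052} + 297 \left(- \frac{1}{2513}\right) = \frac{23831}{11052} - \frac{297}{2513} = \frac{56604859}{27773676} \approx 2.0381$)
$p + \left(7 + 65\right) 102 = \frac{56604859}{27773676} + \left(7 + 65\right) 102 = \frac{56604859}{27773676} + 72 \cdot 102 = \frac{56604859}{27773676} + 7344 = \frac{204026481403}{27773676}$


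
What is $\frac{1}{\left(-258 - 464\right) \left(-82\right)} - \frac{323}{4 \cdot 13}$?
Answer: $- \frac{2390355}{384826} \approx -6.2115$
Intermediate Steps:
$\frac{1}{\left(-258 - 464\right) \left(-82\right)} - \frac{323}{4 \cdot 13} = \frac{1}{-722} \left(- \frac{1}{82}\right) - \frac{323}{52} = \left(- \frac{1}{722}\right) \left(- \frac{1}{82}\right) - \frac{323}{52} = \frac{1}{59204} - \frac{323}{52} = - \frac{2390355}{384826}$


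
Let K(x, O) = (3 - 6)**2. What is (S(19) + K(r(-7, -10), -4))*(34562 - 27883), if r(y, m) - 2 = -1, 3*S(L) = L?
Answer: 307234/3 ≈ 1.0241e+5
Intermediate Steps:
S(L) = L/3
r(y, m) = 1 (r(y, m) = 2 - 1 = 1)
K(x, O) = 9 (K(x, O) = (-3)**2 = 9)
(S(19) + K(r(-7, -10), -4))*(34562 - 27883) = ((1/3)*19 + 9)*(34562 - 27883) = (19/3 + 9)*6679 = (46/3)*6679 = 307234/3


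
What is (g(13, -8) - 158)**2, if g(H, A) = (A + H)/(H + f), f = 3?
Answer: 6365529/256 ≈ 24865.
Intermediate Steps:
g(H, A) = (A + H)/(3 + H) (g(H, A) = (A + H)/(H + 3) = (A + H)/(3 + H))
(g(13, -8) - 158)**2 = ((-8 + 13)/(3 + 13) - 158)**2 = (5/16 - 158)**2 = (-2523/16)**2 = 6365529/256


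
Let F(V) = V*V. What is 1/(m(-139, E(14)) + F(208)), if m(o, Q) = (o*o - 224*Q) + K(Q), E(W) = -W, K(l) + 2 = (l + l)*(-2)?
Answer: 1/65775 ≈ 1.5203e-5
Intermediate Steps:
F(V) = V²
K(l) = -2 - 4*l (K(l) = -2 + (l + l)*(-2) = -2 + (2*l)*(-2) = -2 - 4*l)
m(o, Q) = -2 + o² - 228*Q (m(o, Q) = (o*o - 224*Q) + (-2 - 4*Q) = (o² - 224*Q) + (-2 - 4*Q) = -2 + o² - 228*Q)
1/(m(-139, E(14)) + F(208)) = 1/((-2 + (-139)² - (-228)*14) + 208²) = 1/((-2 + 19321 - 228*(-14)) + 43264) = 1/((-2 + 19321 + 3192) + 43264) = 1/(22511 + 43264) = 1/65775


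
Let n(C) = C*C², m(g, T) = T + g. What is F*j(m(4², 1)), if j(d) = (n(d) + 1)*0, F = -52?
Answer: 0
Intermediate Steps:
n(C) = C³
j(d) = 0 (j(d) = (d³ + 1)*0 = (1 + d³)*0 = 0)
F*j(m(4², 1)) = -52*0 = 0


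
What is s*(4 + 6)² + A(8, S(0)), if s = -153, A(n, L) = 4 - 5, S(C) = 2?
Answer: -15301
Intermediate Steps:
A(n, L) = -1
s*(4 + 6)² + A(8, S(0)) = -153*(4 + 6)² - 1 = -153*10² - 1 = -153*100 - 1 = -15300 - 1 = -15301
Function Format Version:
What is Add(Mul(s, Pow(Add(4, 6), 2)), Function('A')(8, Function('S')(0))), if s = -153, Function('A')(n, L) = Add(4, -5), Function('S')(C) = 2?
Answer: -15301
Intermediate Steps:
Function('A')(n, L) = -1
Add(Mul(s, Pow(Add(4, 6), 2)), Function('A')(8, Function('S')(0))) = Add(Mul(-153, Pow(Add(4, 6), 2)), -1) = Add(Mul(-153, Pow(10, 2)), -1) = Add(Mul(-153, 100), -1) = Add(-15300, -1) = -15301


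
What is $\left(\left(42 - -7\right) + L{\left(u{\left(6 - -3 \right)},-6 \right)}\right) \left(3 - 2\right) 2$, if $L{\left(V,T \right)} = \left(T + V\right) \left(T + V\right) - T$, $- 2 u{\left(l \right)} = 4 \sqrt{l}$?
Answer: $398$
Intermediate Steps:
$u{\left(l \right)} = - 2 \sqrt{l}$ ($u{\left(l \right)} = - \frac{4 \sqrt{l}}{2} = - 2 \sqrt{l}$)
$L{\left(V,T \right)} = \left(T + V\right)^{2} - T$
$\left(\left(42 - -7\right) + L{\left(u{\left(6 - -3 \right)},-6 \right)}\right) \left(3 - 2\right) 2 = \left(\left(42 - -7\right) - \left(-6 - \left(-6 - 2 \sqrt{6 - -3}\right)^{2}\right)\right) \left(3 - 2\right) 2 = \left(\left(42 + 7\right) + \left(\left(-6 - 2 \sqrt{6 + 3}\right)^{2} + 6\right)\right) 1 \cdot 2 = \left(49 + \left(\left(-6 - 2 \sqrt{9}\right)^{2} + 6\right)\right) 2 = \left(49 + \left(\left(-6 - 6\right)^{2} + 6\right)\right) 2 = \left(49 + \left(\left(-12\right)^{2} + 6\right)\right) 2 = \left(49 + \left(144 + 6\right)\right) 2 = \left(49 + 150\right) 2 = 199 \cdot 2 = 398$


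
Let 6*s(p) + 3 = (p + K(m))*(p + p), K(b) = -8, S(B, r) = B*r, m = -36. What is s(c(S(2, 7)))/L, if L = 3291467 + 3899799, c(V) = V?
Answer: 55/14382532 ≈ 3.8241e-6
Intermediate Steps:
s(p) = -½ + p*(-8 + p)/3 (s(p) = -½ + ((p - 8)*(p + p))/6 = -½ + ((-8 + p)*(2*p))/6 = -½ + (2*p*(-8 + p))/6 = -½ + p*(-8 + p)/3)
L = 7191266
s(c(S(2, 7)))/L = (-½ - 16*7/3 + (2*7)²/3)/7191266 = (-½ - 8/3*14 + (⅓)*14²)*(1/7191266) = (-½ - 112/3 + (⅓)*196)*(1/7191266) = (-½ - 112/3 + 196/3)*(1/7191266) = (55/2)*(1/7191266) = 55/14382532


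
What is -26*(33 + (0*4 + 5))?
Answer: -988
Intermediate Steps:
-26*(33 + (0*4 + 5)) = -26*(33 + (0 + 5)) = -26*(33 + 5) = -26*38 = -988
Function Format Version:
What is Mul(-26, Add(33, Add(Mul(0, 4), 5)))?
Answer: -988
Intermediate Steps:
Mul(-26, Add(33, Add(Mul(0, 4), 5))) = Mul(-26, Add(33, Add(0, 5))) = Mul(-26, Add(33, 5)) = Mul(-26, 38) = -988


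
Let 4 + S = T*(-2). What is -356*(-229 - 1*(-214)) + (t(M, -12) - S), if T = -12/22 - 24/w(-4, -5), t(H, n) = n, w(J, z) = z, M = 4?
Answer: 293728/55 ≈ 5340.5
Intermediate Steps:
T = 234/55 (T = -12/22 - 24/(-5) = -12*1/22 - 24*(-⅕) = -6/11 + 24/5 = 234/55 ≈ 4.2545)
S = -688/55 (S = -4 + (234/55)*(-2) = -4 - 468/55 = -688/55 ≈ -12.509)
-356*(-229 - 1*(-214)) + (t(M, -12) - S) = -356*(-229 - 1*(-214)) + (-12 - 1*(-688/55)) = -356*(-229 + 214) + (-12 + 688/55) = -356*(-15) + 28/55 = 5340 + 28/55 = 293728/55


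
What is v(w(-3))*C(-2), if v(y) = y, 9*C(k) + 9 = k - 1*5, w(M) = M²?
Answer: -16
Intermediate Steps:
C(k) = -14/9 + k/9 (C(k) = -1 + (k - 1*5)/9 = -1 + (k - 5)/9 = -1 + (-5 + k)/9 = -1 + (-5/9 + k/9) = -14/9 + k/9)
v(w(-3))*C(-2) = (-3)²*(-14/9 + (⅑)*(-2)) = 9*(-14/9 - 2/9) = 9*(-16/9) = -16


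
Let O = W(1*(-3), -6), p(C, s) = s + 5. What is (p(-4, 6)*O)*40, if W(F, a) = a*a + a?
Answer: 13200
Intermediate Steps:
p(C, s) = 5 + s
W(F, a) = a + a**2 (W(F, a) = a**2 + a = a + a**2)
O = 30 (O = -6*(1 - 6) = -6*(-5) = 30)
(p(-4, 6)*O)*40 = ((5 + 6)*30)*40 = (11*30)*40 = 330*40 = 13200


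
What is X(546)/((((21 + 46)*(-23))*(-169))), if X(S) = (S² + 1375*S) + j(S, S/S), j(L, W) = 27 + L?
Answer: 1049439/260429 ≈ 4.0297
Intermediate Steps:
X(S) = 27 + S² + 1376*S (X(S) = (S² + 1375*S) + (27 + S) = 27 + S² + 1376*S)
X(546)/((((21 + 46)*(-23))*(-169))) = (27 + 546² + 1376*546)/((((21 + 46)*(-23))*(-169))) = (27 + 298116 + 751296)/(((67*(-23))*(-169))) = 1049439/((-1541*(-169))) = 1049439/260429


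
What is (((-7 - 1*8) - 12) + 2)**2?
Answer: 625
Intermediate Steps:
(((-7 - 1*8) - 12) + 2)**2 = (((-7 - 8) - 12) + 2)**2 = ((-15 - 12) + 2)**2 = (-27 + 2)**2 = (-25)**2 = 625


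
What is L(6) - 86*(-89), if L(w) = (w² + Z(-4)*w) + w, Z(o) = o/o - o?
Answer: 7726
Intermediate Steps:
Z(o) = 1 - o
L(w) = w² + 6*w (L(w) = (w² + (1 - 1*(-4))*w) + w = (w² + (1 + 4)*w) + w = (w² + 5*w) + w = w² + 6*w)
L(6) - 86*(-89) = 6*(6 + 6) - 86*(-89) = 6*12 + 7654 = 72 + 7654 = 7726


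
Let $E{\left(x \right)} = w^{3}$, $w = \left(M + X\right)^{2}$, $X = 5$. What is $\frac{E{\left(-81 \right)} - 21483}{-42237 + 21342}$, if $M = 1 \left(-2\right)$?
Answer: $\frac{6918}{6965} \approx 0.99325$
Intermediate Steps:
$M = -2$
$w = 9$ ($w = \left(-2 + 5\right)^{2} = 3^{2} = 9$)
$E{\left(x \right)} = 729$ ($E{\left(x \right)} = 9^{3} = 729$)
$\frac{E{\left(-81 \right)} - 21483}{-42237 + 21342} = \frac{729 - 21483}{-42237 + 21342} = - \frac{20754}{-20895} = \left(-20754\right) \left(- \frac{1}{20895}\right) = \frac{6918}{6965}$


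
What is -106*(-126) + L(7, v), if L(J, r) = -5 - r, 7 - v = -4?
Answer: 13340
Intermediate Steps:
v = 11 (v = 7 - 1*(-4) = 7 + 4 = 11)
-106*(-126) + L(7, v) = -106*(-126) + (-5 - 1*11) = 13356 + (-5 - 11) = 13356 - 16 = 13340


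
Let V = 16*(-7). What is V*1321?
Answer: -147952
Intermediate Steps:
V = -112
V*1321 = -112*1321 = -147952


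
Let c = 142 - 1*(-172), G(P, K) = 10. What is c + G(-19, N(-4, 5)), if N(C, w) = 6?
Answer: 324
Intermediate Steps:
c = 314 (c = 142 + 172 = 314)
c + G(-19, N(-4, 5)) = 314 + 10 = 324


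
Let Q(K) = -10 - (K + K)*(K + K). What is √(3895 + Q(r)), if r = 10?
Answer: √3485 ≈ 59.034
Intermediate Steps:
Q(K) = -10 - 4*K² (Q(K) = -10 - 2*K*2*K = -10 - 4*K²)
√(3895 + Q(r)) = √(3895 + (-10 - 4*10²)) = √(3895 + (-10 - 4*100)) = √(3895 + (-10 - 400)) = √(3895 - 410) = √3485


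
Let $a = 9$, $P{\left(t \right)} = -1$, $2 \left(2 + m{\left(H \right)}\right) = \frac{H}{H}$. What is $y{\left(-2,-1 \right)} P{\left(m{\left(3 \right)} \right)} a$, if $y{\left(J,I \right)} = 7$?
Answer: $-63$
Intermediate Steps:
$m{\left(H \right)} = - \frac{3}{2}$ ($m{\left(H \right)} = -2 + \frac{H \frac{1}{H}}{2} = -2 + \frac{1}{2} \cdot 1 = -2 + \frac{1}{2} = - \frac{3}{2}$)
$y{\left(-2,-1 \right)} P{\left(m{\left(3 \right)} \right)} a = 7 \left(-1\right) 9 = \left(-7\right) 9 = -63$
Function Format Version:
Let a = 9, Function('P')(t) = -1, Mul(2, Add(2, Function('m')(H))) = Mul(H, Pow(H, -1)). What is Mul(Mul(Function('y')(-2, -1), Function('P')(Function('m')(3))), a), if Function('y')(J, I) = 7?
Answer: -63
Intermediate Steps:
Function('m')(H) = Rational(-3, 2) (Function('m')(H) = Add(-2, Mul(Rational(1, 2), Mul(H, Pow(H, -1)))) = Add(-2, Mul(Rational(1, 2), 1)) = Add(-2, Rational(1, 2)) = Rational(-3, 2))
Mul(Mul(Function('y')(-2, -1), Function('P')(Function('m')(3))), a) = Mul(Mul(7, -1), 9) = Mul(-7, 9) = -63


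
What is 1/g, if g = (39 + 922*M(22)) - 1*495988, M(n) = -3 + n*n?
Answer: -1/52467 ≈ -1.9060e-5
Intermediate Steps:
M(n) = -3 + n**2
g = -52467 (g = (39 + 922*(-3 + 22**2)) - 1*495988 = (39 + 922*(-3 + 484)) - 495988 = (39 + 922*481) - 495988 = (39 + 443482) - 495988 = 443521 - 495988 = -52467)
1/g = 1/(-52467) = -1/52467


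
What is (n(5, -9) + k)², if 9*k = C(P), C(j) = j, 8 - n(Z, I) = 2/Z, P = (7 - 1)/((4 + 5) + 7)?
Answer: 840889/14400 ≈ 58.395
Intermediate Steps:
P = 3/8 (P = 6/(9 + 7) = 6/16 = 6*(1/16) = 3/8 ≈ 0.37500)
n(Z, I) = 8 - 2/Z
k = 1/24 (k = (⅑)*(3/8) = 1/24 ≈ 0.041667)
(n(5, -9) + k)² = ((8 - 2/5) + 1/24)² = ((8 - 2*⅕) + 1/24)² = ((8 - ⅖) + 1/24)² = (38/5 + 1/24)² = (917/120)² = 840889/14400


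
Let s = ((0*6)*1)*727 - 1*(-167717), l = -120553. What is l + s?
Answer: 47164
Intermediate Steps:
s = 167717 (s = (0*1)*727 + 167717 = 0*727 + 167717 = 0 + 167717 = 167717)
l + s = -120553 + 167717 = 47164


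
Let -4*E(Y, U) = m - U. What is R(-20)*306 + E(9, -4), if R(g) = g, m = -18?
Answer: -12233/2 ≈ -6116.5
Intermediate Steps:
E(Y, U) = 9/2 + U/4 (E(Y, U) = -(-18 - U)/4 = 9/2 + U/4)
R(-20)*306 + E(9, -4) = -20*306 + (9/2 + (1/4)*(-4)) = -6120 + (9/2 - 1) = -6120 + 7/2 = -12233/2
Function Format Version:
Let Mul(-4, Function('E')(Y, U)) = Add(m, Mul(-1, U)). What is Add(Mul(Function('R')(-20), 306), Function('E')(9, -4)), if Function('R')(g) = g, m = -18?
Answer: Rational(-12233, 2) ≈ -6116.5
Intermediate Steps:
Function('E')(Y, U) = Add(Rational(9, 2), Mul(Rational(1, 4), U)) (Function('E')(Y, U) = Mul(Rational(-1, 4), Add(-18, Mul(-1, U))) = Add(Rational(9, 2), Mul(Rational(1, 4), U)))
Add(Mul(Function('R')(-20), 306), Function('E')(9, -4)) = Add(Mul(-20, 306), Add(Rational(9, 2), Mul(Rational(1, 4), -4))) = Add(-6120, Add(Rational(9, 2), -1)) = Add(-6120, Rational(7, 2)) = Rational(-12233, 2)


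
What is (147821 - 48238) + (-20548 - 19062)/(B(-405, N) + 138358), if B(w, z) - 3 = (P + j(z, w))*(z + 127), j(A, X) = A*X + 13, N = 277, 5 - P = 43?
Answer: 4500601841867/45194479 ≈ 99583.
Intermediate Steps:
P = -38 (P = 5 - 1*43 = 5 - 43 = -38)
j(A, X) = 13 + A*X
B(w, z) = 3 + (-25 + w*z)*(127 + z) (B(w, z) = 3 + (-38 + (13 + z*w))*(z + 127) = 3 + (-38 + (13 + w*z))*(127 + z) = 3 + (-25 + w*z)*(127 + z))
(147821 - 48238) + (-20548 - 19062)/(B(-405, N) + 138358) = (147821 - 48238) + (-20548 - 19062)/((-3172 - 25*277 - 405*277² + 127*(-405)*277) + 138358) = 99583 - 39610/((-3172 - 6925 - 405*76729 - 14247495) + 138358) = 99583 - 39610/((-3172 - 6925 - 31075245 - 14247495) + 138358) = 99583 - 39610/(-45332837 + 138358) = 99583 - 39610/(-45194479) = 99583 - 39610*(-1/45194479) = 99583 + 39610/45194479 = 4500601841867/45194479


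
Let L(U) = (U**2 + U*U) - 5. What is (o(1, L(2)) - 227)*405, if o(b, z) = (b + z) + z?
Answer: -89100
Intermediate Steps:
L(U) = -5 + 2*U**2 (L(U) = (U**2 + U**2) - 5 = 2*U**2 - 5 = -5 + 2*U**2)
o(b, z) = b + 2*z
(o(1, L(2)) - 227)*405 = ((1 + 2*(-5 + 2*2**2)) - 227)*405 = ((1 + 2*(-5 + 2*4)) - 227)*405 = ((1 + 2*(-5 + 8)) - 227)*405 = ((1 + 2*3) - 227)*405 = ((1 + 6) - 227)*405 = (7 - 227)*405 = -220*405 = -89100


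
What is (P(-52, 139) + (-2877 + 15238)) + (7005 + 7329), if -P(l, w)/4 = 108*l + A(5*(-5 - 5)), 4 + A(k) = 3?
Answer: 49163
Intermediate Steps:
A(k) = -1 (A(k) = -4 + 3 = -1)
P(l, w) = 4 - 432*l (P(l, w) = -4*(108*l - 1) = -4*(-1 + 108*l) = 4 - 432*l)
(P(-52, 139) + (-2877 + 15238)) + (7005 + 7329) = ((4 - 432*(-52)) + (-2877 + 15238)) + (7005 + 7329) = ((4 + 22464) + 12361) + 14334 = (22468 + 12361) + 14334 = 34829 + 14334 = 49163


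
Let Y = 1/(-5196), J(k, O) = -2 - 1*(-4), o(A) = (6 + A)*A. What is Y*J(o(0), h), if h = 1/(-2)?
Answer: -1/2598 ≈ -0.00038491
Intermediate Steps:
o(A) = A*(6 + A)
h = -1/2 ≈ -0.50000
J(k, O) = 2 (J(k, O) = -2 + 4 = 2)
Y = -1/5196 ≈ -0.00019246
Y*J(o(0), h) = -1/5196*2 = -1/2598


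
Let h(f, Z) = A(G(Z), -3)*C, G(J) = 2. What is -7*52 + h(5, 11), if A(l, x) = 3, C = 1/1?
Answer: -361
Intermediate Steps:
C = 1
h(f, Z) = 3 (h(f, Z) = 3*1 = 3)
-7*52 + h(5, 11) = -7*52 + 3 = -364 + 3 = -361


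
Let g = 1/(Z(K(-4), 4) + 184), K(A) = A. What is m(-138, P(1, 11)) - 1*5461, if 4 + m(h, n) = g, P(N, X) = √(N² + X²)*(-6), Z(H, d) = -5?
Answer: -978234/179 ≈ -5465.0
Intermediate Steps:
P(N, X) = -6*√(N² + X²)
g = 1/179 (g = 1/(-5 + 184) = 1/179 ≈ 0.0055866)
m(h, n) = -715/179 (m(h, n) = -4 + 1/179 = -715/179)
m(-138, P(1, 11)) - 1*5461 = -715/179 - 1*5461 = -715/179 - 5461 = -978234/179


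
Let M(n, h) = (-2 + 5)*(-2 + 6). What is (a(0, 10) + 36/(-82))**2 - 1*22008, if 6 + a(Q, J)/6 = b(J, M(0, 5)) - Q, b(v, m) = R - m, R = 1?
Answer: -19355448/1681 ≈ -11514.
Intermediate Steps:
M(n, h) = 12 (M(n, h) = 3*4 = 12)
b(v, m) = 1 - m
a(Q, J) = -102 - 6*Q (a(Q, J) = -36 + 6*((1 - 1*12) - Q) = -36 + 6*((1 - 12) - Q) = -36 + 6*(-11 - Q) = -36 + (-66 - 6*Q) = -102 - 6*Q)
(a(0, 10) + 36/(-82))**2 - 1*22008 = ((-102 - 6*0) + 36/(-82))**2 - 1*22008 = ((-102 + 0) + 36*(-1/82))**2 - 22008 = (-102 - 18/41)**2 - 22008 = (-4200/41)**2 - 22008 = 17640000/1681 - 22008 = -19355448/1681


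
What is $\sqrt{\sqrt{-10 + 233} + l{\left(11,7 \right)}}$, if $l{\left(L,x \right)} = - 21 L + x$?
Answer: $\sqrt{-224 + \sqrt{223}} \approx 14.459 i$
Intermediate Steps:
$l{\left(L,x \right)} = x - 21 L$
$\sqrt{\sqrt{-10 + 233} + l{\left(11,7 \right)}} = \sqrt{\sqrt{-10 + 233} + \left(7 - 231\right)} = \sqrt{\sqrt{223} + \left(7 - 231\right)} = \sqrt{\sqrt{223} - 224} = \sqrt{-224 + \sqrt{223}}$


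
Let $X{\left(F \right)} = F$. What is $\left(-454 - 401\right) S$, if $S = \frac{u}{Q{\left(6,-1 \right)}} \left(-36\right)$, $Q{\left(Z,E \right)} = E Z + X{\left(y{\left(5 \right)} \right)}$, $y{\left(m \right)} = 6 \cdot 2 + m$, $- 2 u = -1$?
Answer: $\frac{15390}{11} \approx 1399.1$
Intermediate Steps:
$u = \frac{1}{2}$ ($u = \left(- \frac{1}{2}\right) \left(-1\right) = \frac{1}{2} \approx 0.5$)
$y{\left(m \right)} = 12 + m$
$Q{\left(Z,E \right)} = 17 + E Z$ ($Q{\left(Z,E \right)} = E Z + \left(12 + 5\right) = E Z + 17 = 17 + E Z$)
$S = - \frac{18}{11}$ ($S = \frac{1}{2 \left(17 - 6\right)} \left(-36\right) = \frac{1}{2 \cdot 11} \left(-36\right) = \frac{1}{2} \cdot \frac{1}{11} \left(-36\right) = \frac{1}{22} \left(-36\right) = - \frac{18}{11} \approx -1.6364$)
$\left(-454 - 401\right) S = \left(-454 - 401\right) \left(- \frac{18}{11}\right) = \left(-855\right) \left(- \frac{18}{11}\right) = \frac{15390}{11}$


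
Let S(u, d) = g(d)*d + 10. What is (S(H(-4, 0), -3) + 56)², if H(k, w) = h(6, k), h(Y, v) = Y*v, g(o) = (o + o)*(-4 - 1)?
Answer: 576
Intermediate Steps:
g(o) = -10*o (g(o) = (2*o)*(-5) = -10*o)
H(k, w) = 6*k
S(u, d) = 10 - 10*d² (S(u, d) = (-10*d)*d + 10 = -10*d² + 10 = 10 - 10*d²)
(S(H(-4, 0), -3) + 56)² = ((10 - 10*(-3)²) + 56)² = ((10 - 10*9) + 56)² = ((10 - 90) + 56)² = (-80 + 56)² = (-24)² = 576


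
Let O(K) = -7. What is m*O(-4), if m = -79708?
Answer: 557956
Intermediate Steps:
m*O(-4) = -79708*(-7) = 557956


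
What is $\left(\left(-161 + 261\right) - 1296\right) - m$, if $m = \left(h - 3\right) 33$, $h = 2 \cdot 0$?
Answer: $-1097$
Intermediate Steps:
$h = 0$
$m = -99$ ($m = \left(0 - 3\right) 33 = \left(-3\right) 33 = -99$)
$\left(\left(-161 + 261\right) - 1296\right) - m = \left(\left(-161 + 261\right) - 1296\right) - -99 = \left(100 - 1296\right) + 99 = -1196 + 99 = -1097$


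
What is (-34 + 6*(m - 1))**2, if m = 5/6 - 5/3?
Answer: 2025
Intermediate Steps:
m = -5/6 (m = 5*(1/6) - 5*1/3 = 5/6 - 5/3 = -5/6 ≈ -0.83333)
(-34 + 6*(m - 1))**2 = (-34 + 6*(-5/6 - 1))**2 = (-34 + 6*(-11/6))**2 = (-34 - 11)**2 = (-45)**2 = 2025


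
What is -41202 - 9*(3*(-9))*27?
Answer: -34641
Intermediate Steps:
-41202 - 9*(3*(-9))*27 = -41202 - 9*(-27)*27 = -41202 - (-243)*27 = -41202 - 1*(-6561) = -41202 + 6561 = -34641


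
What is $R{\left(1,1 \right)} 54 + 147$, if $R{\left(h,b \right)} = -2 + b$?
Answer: $93$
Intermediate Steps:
$R{\left(1,1 \right)} 54 + 147 = \left(-2 + 1\right) 54 + 147 = \left(-1\right) 54 + 147 = -54 + 147 = 93$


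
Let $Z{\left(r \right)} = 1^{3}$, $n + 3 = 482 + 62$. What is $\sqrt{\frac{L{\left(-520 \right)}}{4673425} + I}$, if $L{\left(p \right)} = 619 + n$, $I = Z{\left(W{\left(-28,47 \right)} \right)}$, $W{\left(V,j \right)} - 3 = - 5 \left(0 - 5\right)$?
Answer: $\frac{\sqrt{873852896145}}{934685} \approx 1.0001$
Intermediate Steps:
$W{\left(V,j \right)} = 28$ ($W{\left(V,j \right)} = 3 - 5 \left(0 - 5\right) = 3 - -25 = 3 + 25 = 28$)
$n = 541$ ($n = -3 + \left(482 + 62\right) = -3 + 544 = 541$)
$Z{\left(r \right)} = 1$
$I = 1$
$L{\left(p \right)} = 1160$ ($L{\left(p \right)} = 619 + 541 = 1160$)
$\sqrt{\frac{L{\left(-520 \right)}}{4673425} + I} = \sqrt{\frac{1160}{4673425} + 1} = \sqrt{1160 \cdot \frac{1}{4673425} + 1} = \sqrt{\frac{232}{934685} + 1} = \sqrt{\frac{934917}{934685}} = \frac{\sqrt{873852896145}}{934685}$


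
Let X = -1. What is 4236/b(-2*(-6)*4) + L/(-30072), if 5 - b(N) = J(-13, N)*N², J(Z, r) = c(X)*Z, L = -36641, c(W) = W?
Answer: 969903035/900566184 ≈ 1.0770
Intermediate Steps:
J(Z, r) = -Z
b(N) = 5 - 13*N² (b(N) = 5 - (-1*(-13))*N² = 5 - 13*N²)
4236/b(-2*(-6)*4) + L/(-30072) = 4236/(5 - 13*(-2*(-6)*4)²) - 36641/(-30072) = 4236/(5 - 13*(12*4)²) - 36641*(-1/30072) = 4236/(5 - 13*48²) + 36641/30072 = 4236/(5 - 13*2304) + 36641/30072 = 4236/(5 - 29952) + 36641/30072 = 4236/(-29947) + 36641/30072 = 4236*(-1/29947) + 36641/30072 = -4236/29947 + 36641/30072 = 969903035/900566184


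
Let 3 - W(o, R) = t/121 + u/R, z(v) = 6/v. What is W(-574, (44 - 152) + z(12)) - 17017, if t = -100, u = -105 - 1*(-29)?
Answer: -442616102/26015 ≈ -17014.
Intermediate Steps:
u = -76 (u = -105 + 29 = -76)
W(o, R) = 463/121 + 76/R (W(o, R) = 3 - (-100/121 - 76/R) = 3 + (100/121 + 76/R) = 463/121 + 76/R)
W(-574, (44 - 152) + z(12)) - 17017 = (463/121 + 76/((44 - 152) + 6/12)) - 17017 = (463/121 + 76/(-108 + 6*(1/12))) - 17017 = (463/121 + 76/(-108 + ½)) - 17017 = (463/121 + 76/(-215/2)) - 17017 = (463/121 + 76*(-2/215)) - 17017 = (463/121 - 152/215) - 17017 = 81153/26015 - 17017 = -442616102/26015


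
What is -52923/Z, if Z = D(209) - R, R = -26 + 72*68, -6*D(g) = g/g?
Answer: 317538/29221 ≈ 10.867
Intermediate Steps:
D(g) = -⅙ (D(g) = -g/(6*g) = -⅙*1 = -⅙)
R = 4870 (R = -26 + 4896 = 4870)
Z = -29221/6 (Z = -⅙ - 1*4870 = -⅙ - 4870 = -29221/6 ≈ -4870.2)
-52923/Z = -52923/(-29221/6) = -52923*(-6/29221) = 317538/29221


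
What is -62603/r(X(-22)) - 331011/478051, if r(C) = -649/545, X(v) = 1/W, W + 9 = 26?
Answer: 16310232754246/310255099 ≈ 52570.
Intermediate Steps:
W = 17 (W = -9 + 26 = 17)
X(v) = 1/17
r(C) = -649/545 (r(C) = -649*1/545 = -649/545)
-62603/r(X(-22)) - 331011/478051 = -62603/(-649/545) - 331011/478051 = -62603*(-545/649) - 331011*1/478051 = 34118635/649 - 331011/478051 = 16310232754246/310255099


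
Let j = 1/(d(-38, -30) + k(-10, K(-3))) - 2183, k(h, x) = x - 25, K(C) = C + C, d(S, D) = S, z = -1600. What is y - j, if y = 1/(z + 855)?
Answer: 112217791/51405 ≈ 2183.0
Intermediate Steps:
K(C) = 2*C
k(h, x) = -25 + x
y = -1/745 (y = 1/(-1600 + 855) = 1/(-745) = -1/745 ≈ -0.0013423)
j = -150628/69 (j = 1/(-38 + (-25 + 2*(-3))) - 2183 = 1/(-38 + (-25 - 6)) - 2183 = 1/(-38 - 31) - 2183 = 1/(-69) - 2183 = -1/69 - 2183 = -150628/69 ≈ -2183.0)
y - j = -1/745 - 1*(-150628/69) = -1/745 + 150628/69 = 112217791/51405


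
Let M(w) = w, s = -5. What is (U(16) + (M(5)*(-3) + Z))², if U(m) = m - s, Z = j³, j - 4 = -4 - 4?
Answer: 3364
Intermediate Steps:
j = -4 (j = 4 + (-4 - 4) = 4 - 8 = -4)
Z = -64 (Z = (-4)³ = -64)
U(m) = 5 + m (U(m) = m - 1*(-5) = m + 5 = 5 + m)
(U(16) + (M(5)*(-3) + Z))² = ((5 + 16) + (5*(-3) - 64))² = (21 + (-15 - 64))² = (21 - 79)² = (-58)² = 3364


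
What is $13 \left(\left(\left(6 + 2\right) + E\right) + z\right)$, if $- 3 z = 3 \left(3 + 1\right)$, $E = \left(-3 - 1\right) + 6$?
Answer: $78$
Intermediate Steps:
$E = 2$ ($E = -4 + 6 = 2$)
$z = -4$ ($z = - \frac{3 \left(3 + 1\right)}{3} = - \frac{3 \cdot 4}{3} = \left(- \frac{1}{3}\right) 12 = -4$)
$13 \left(\left(\left(6 + 2\right) + E\right) + z\right) = 13 \left(\left(\left(6 + 2\right) + 2\right) - 4\right) = 13 \left(\left(8 + 2\right) - 4\right) = 13 \left(10 - 4\right) = 13 \cdot 6 = 78$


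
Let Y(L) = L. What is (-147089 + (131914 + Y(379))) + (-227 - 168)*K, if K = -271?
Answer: 92249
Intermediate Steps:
(-147089 + (131914 + Y(379))) + (-227 - 168)*K = (-147089 + (131914 + 379)) + (-227 - 168)*(-271) = (-147089 + 132293) - 395*(-271) = -14796 + 107045 = 92249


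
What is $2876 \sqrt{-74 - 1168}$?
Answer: $8628 i \sqrt{138} \approx 1.0136 \cdot 10^{5} i$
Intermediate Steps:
$2876 \sqrt{-74 - 1168} = 2876 \sqrt{-1242} = 2876 \cdot 3 i \sqrt{138} = 8628 i \sqrt{138}$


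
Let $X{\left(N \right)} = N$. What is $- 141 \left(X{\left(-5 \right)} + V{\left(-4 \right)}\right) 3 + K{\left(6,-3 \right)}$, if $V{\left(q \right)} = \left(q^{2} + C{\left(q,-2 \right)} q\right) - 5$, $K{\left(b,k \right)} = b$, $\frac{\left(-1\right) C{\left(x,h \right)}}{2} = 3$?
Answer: $-12684$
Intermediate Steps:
$C{\left(x,h \right)} = -6$ ($C{\left(x,h \right)} = \left(-2\right) 3 = -6$)
$V{\left(q \right)} = -5 + q^{2} - 6 q$ ($V{\left(q \right)} = \left(q^{2} - 6 q\right) - 5 = -5 + q^{2} - 6 q$)
$- 141 \left(X{\left(-5 \right)} + V{\left(-4 \right)}\right) 3 + K{\left(6,-3 \right)} = - 141 \left(-5 - \left(-19 - 16\right)\right) 3 + 6 = - 141 \left(-5 + \left(-5 + 16 + 24\right)\right) 3 + 6 = - 141 \left(-5 + 35\right) 3 + 6 = - 141 \cdot 30 \cdot 3 + 6 = \left(-141\right) 90 + 6 = -12690 + 6 = -12684$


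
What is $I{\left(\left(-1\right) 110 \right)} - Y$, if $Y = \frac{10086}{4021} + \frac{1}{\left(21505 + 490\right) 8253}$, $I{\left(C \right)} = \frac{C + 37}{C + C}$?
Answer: $- \frac{69901073166413}{32116082215140} \approx -2.1765$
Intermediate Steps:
$I{\left(C \right)} = \frac{37 + C}{2 C}$
$Y = \frac{1830858481231}{729910959435}$ ($Y = 10086 \cdot \frac{1}{4021} + \frac{1}{21995} \cdot \frac{1}{8253} = \frac{10086}{4021} + \frac{1}{21995} \cdot \frac{1}{8253} = \frac{10086}{4021} + \frac{1}{181524735} = \frac{1830858481231}{729910959435} \approx 2.5083$)
$I{\left(\left(-1\right) 110 \right)} - Y = \frac{37 - 110}{2 \left(\left(-1\right) 110\right)} - \frac{1830858481231}{729910959435} = \frac{37 - 110}{2 \left(-110\right)} - \frac{1830858481231}{729910959435} = \frac{1}{2} \left(- \frac{1}{110}\right) \left(-73\right) - \frac{1830858481231}{729910959435} = \frac{73}{220} - \frac{1830858481231}{729910959435} = - \frac{69901073166413}{32116082215140}$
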